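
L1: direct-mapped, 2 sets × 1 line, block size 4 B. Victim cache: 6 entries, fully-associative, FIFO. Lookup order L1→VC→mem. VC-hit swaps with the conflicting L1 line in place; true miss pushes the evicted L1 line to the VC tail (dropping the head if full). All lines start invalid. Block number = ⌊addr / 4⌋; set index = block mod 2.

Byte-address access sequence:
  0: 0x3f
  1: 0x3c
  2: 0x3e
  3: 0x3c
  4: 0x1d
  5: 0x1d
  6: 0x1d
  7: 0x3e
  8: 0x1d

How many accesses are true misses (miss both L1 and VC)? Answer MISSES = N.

#0 0x3f→b15/s1 MISS; vc=[]
#1 0x3c→b15/s1 L1-HIT; vc=[]
#2 0x3e→b15/s1 L1-HIT; vc=[]
#3 0x3c→b15/s1 L1-HIT; vc=[]
#4 0x1d→b7/s1 MISS; vc=[15]
#5 0x1d→b7/s1 L1-HIT; vc=[15]
#6 0x1d→b7/s1 L1-HIT; vc=[15]
#7 0x3e→b15/s1 VC-HIT; vc=[7]
#8 0x1d→b7/s1 VC-HIT; vc=[15]

MISSES = 2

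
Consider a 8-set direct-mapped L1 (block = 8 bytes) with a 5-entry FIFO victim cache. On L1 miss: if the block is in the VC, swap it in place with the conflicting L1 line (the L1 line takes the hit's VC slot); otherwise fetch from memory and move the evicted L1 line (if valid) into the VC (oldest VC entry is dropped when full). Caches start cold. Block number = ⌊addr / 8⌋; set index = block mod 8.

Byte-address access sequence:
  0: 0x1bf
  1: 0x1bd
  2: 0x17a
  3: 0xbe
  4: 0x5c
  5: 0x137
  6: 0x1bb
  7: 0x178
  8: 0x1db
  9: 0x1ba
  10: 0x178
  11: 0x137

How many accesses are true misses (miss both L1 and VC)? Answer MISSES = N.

MISSES = 6

#0 0x1bf→b55/s7 MISS; vc=[]
#1 0x1bd→b55/s7 L1-HIT; vc=[]
#2 0x17a→b47/s7 MISS; vc=[55]
#3 0xbe→b23/s7 MISS; vc=[55,47]
#4 0x5c→b11/s3 MISS; vc=[55,47]
#5 0x137→b38/s6 MISS; vc=[55,47]
#6 0x1bb→b55/s7 VC-HIT; vc=[23,47]
#7 0x178→b47/s7 VC-HIT; vc=[23,55]
#8 0x1db→b59/s3 MISS; vc=[23,55,11]
#9 0x1ba→b55/s7 VC-HIT; vc=[23,47,11]
#10 0x178→b47/s7 VC-HIT; vc=[23,55,11]
#11 0x137→b38/s6 L1-HIT; vc=[23,55,11]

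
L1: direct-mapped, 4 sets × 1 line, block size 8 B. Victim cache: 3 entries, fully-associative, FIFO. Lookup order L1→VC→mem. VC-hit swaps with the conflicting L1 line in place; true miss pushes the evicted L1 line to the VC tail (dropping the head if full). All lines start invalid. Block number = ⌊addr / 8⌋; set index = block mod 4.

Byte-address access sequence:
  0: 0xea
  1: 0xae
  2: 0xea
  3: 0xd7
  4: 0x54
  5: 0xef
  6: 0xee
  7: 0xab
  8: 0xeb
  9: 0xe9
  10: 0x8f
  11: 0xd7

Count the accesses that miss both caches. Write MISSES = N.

MISSES = 5

#0 0xea→b29/s1 MISS; vc=[]
#1 0xae→b21/s1 MISS; vc=[29]
#2 0xea→b29/s1 VC-HIT; vc=[21]
#3 0xd7→b26/s2 MISS; vc=[21]
#4 0x54→b10/s2 MISS; vc=[21,26]
#5 0xef→b29/s1 L1-HIT; vc=[21,26]
#6 0xee→b29/s1 L1-HIT; vc=[21,26]
#7 0xab→b21/s1 VC-HIT; vc=[29,26]
#8 0xeb→b29/s1 VC-HIT; vc=[21,26]
#9 0xe9→b29/s1 L1-HIT; vc=[21,26]
#10 0x8f→b17/s1 MISS; vc=[21,26,29]
#11 0xd7→b26/s2 VC-HIT; vc=[21,10,29]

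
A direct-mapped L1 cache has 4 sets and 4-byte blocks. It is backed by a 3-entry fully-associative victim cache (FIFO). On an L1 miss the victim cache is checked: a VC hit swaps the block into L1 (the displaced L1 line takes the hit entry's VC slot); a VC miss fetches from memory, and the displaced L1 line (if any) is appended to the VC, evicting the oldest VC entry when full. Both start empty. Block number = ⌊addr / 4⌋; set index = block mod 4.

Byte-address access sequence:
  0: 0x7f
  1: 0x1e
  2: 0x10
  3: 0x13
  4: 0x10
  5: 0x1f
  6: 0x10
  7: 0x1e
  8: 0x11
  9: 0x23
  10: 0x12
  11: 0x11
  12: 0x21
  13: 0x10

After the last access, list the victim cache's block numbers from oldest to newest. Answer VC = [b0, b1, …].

VC = [31, 8]

0: 0x7f (blk 31, set 3) → MISS  vc=[]
1: 0x1e (blk 7, set 3) → MISS  vc=[31]
2: 0x10 (blk 4, set 0) → MISS  vc=[31]
3: 0x13 (blk 4, set 0) → L1-HIT  vc=[31]
4: 0x10 (blk 4, set 0) → L1-HIT  vc=[31]
5: 0x1f (blk 7, set 3) → L1-HIT  vc=[31]
6: 0x10 (blk 4, set 0) → L1-HIT  vc=[31]
7: 0x1e (blk 7, set 3) → L1-HIT  vc=[31]
8: 0x11 (blk 4, set 0) → L1-HIT  vc=[31]
9: 0x23 (blk 8, set 0) → MISS  vc=[31, 4]
10: 0x12 (blk 4, set 0) → VC-HIT  vc=[31, 8]
11: 0x11 (blk 4, set 0) → L1-HIT  vc=[31, 8]
12: 0x21 (blk 8, set 0) → VC-HIT  vc=[31, 4]
13: 0x10 (blk 4, set 0) → VC-HIT  vc=[31, 8]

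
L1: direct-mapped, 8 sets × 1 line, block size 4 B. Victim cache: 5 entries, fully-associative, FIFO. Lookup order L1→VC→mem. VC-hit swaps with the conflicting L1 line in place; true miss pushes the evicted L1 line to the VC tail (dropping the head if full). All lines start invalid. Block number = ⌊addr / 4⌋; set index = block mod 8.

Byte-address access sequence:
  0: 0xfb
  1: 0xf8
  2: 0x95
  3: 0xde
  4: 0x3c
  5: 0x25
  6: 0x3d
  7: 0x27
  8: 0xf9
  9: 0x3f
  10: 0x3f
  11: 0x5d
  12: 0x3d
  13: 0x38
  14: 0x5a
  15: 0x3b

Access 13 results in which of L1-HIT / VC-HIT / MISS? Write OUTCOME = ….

OUTCOME = MISS

  [0] addr=0xfb blk=62 s=6: MISS | VC []
  [1] addr=0xf8 blk=62 s=6: L1-HIT | VC []
  [2] addr=0x95 blk=37 s=5: MISS | VC []
  [3] addr=0xde blk=55 s=7: MISS | VC []
  [4] addr=0x3c blk=15 s=7: MISS | VC [55]
  [5] addr=0x25 blk=9 s=1: MISS | VC [55]
  [6] addr=0x3d blk=15 s=7: L1-HIT | VC [55]
  [7] addr=0x27 blk=9 s=1: L1-HIT | VC [55]
  [8] addr=0xf9 blk=62 s=6: L1-HIT | VC [55]
  [9] addr=0x3f blk=15 s=7: L1-HIT | VC [55]
  [10] addr=0x3f blk=15 s=7: L1-HIT | VC [55]
  [11] addr=0x5d blk=23 s=7: MISS | VC [55, 15]
  [12] addr=0x3d blk=15 s=7: VC-HIT | VC [55, 23]
  [13] addr=0x38 blk=14 s=6: MISS | VC [55, 23, 62]
  [14] addr=0x5a blk=22 s=6: MISS | VC [55, 23, 62, 14]
  [15] addr=0x3b blk=14 s=6: VC-HIT | VC [55, 23, 62, 22]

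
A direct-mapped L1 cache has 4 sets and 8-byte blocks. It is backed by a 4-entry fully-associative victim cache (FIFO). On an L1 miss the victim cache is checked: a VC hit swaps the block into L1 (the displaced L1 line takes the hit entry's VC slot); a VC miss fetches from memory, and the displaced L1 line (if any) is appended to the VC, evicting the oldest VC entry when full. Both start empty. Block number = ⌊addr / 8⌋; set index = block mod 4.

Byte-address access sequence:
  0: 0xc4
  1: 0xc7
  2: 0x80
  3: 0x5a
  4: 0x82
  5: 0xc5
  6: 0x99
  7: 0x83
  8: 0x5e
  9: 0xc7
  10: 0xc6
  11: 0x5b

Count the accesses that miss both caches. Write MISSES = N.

  [0] addr=0xc4 blk=24 s=0: MISS | VC []
  [1] addr=0xc7 blk=24 s=0: L1-HIT | VC []
  [2] addr=0x80 blk=16 s=0: MISS | VC [24]
  [3] addr=0x5a blk=11 s=3: MISS | VC [24]
  [4] addr=0x82 blk=16 s=0: L1-HIT | VC [24]
  [5] addr=0xc5 blk=24 s=0: VC-HIT | VC [16]
  [6] addr=0x99 blk=19 s=3: MISS | VC [16, 11]
  [7] addr=0x83 blk=16 s=0: VC-HIT | VC [24, 11]
  [8] addr=0x5e blk=11 s=3: VC-HIT | VC [24, 19]
  [9] addr=0xc7 blk=24 s=0: VC-HIT | VC [16, 19]
  [10] addr=0xc6 blk=24 s=0: L1-HIT | VC [16, 19]
  [11] addr=0x5b blk=11 s=3: L1-HIT | VC [16, 19]

MISSES = 4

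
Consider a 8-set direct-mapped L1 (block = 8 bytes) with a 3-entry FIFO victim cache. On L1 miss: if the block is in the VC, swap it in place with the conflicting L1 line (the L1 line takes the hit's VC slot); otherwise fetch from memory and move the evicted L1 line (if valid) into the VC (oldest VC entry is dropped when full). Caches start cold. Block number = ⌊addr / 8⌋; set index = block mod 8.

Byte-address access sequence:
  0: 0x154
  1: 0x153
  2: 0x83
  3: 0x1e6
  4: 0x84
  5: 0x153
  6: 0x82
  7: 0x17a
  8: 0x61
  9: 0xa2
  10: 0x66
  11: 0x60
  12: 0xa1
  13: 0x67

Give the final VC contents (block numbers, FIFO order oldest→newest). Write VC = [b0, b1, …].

VC = [60, 20]

  [0] addr=0x154 blk=42 s=2: MISS | VC []
  [1] addr=0x153 blk=42 s=2: L1-HIT | VC []
  [2] addr=0x83 blk=16 s=0: MISS | VC []
  [3] addr=0x1e6 blk=60 s=4: MISS | VC []
  [4] addr=0x84 blk=16 s=0: L1-HIT | VC []
  [5] addr=0x153 blk=42 s=2: L1-HIT | VC []
  [6] addr=0x82 blk=16 s=0: L1-HIT | VC []
  [7] addr=0x17a blk=47 s=7: MISS | VC []
  [8] addr=0x61 blk=12 s=4: MISS | VC [60]
  [9] addr=0xa2 blk=20 s=4: MISS | VC [60, 12]
  [10] addr=0x66 blk=12 s=4: VC-HIT | VC [60, 20]
  [11] addr=0x60 blk=12 s=4: L1-HIT | VC [60, 20]
  [12] addr=0xa1 blk=20 s=4: VC-HIT | VC [60, 12]
  [13] addr=0x67 blk=12 s=4: VC-HIT | VC [60, 20]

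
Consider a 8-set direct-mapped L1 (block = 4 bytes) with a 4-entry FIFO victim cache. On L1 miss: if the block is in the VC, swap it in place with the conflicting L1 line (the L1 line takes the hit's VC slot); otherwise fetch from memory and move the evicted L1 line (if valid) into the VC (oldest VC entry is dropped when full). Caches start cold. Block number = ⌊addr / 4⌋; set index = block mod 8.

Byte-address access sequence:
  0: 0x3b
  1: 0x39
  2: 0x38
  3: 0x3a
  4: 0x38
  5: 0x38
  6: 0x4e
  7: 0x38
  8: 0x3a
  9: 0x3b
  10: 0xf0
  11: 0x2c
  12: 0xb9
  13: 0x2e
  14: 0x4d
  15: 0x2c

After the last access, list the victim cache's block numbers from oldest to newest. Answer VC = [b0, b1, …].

  [0] addr=0x3b blk=14 s=6: MISS | VC []
  [1] addr=0x39 blk=14 s=6: L1-HIT | VC []
  [2] addr=0x38 blk=14 s=6: L1-HIT | VC []
  [3] addr=0x3a blk=14 s=6: L1-HIT | VC []
  [4] addr=0x38 blk=14 s=6: L1-HIT | VC []
  [5] addr=0x38 blk=14 s=6: L1-HIT | VC []
  [6] addr=0x4e blk=19 s=3: MISS | VC []
  [7] addr=0x38 blk=14 s=6: L1-HIT | VC []
  [8] addr=0x3a blk=14 s=6: L1-HIT | VC []
  [9] addr=0x3b blk=14 s=6: L1-HIT | VC []
  [10] addr=0xf0 blk=60 s=4: MISS | VC []
  [11] addr=0x2c blk=11 s=3: MISS | VC [19]
  [12] addr=0xb9 blk=46 s=6: MISS | VC [19, 14]
  [13] addr=0x2e blk=11 s=3: L1-HIT | VC [19, 14]
  [14] addr=0x4d blk=19 s=3: VC-HIT | VC [11, 14]
  [15] addr=0x2c blk=11 s=3: VC-HIT | VC [19, 14]

VC = [19, 14]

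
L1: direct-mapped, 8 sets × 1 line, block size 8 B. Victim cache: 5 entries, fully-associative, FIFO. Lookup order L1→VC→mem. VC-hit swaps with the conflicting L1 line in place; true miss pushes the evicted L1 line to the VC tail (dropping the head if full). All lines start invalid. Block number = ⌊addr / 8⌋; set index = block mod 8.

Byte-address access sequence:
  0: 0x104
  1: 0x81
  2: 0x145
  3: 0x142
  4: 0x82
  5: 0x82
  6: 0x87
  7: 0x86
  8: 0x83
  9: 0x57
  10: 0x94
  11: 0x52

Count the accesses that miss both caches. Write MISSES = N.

0: 0x104 (blk 32, set 0) → MISS  vc=[]
1: 0x81 (blk 16, set 0) → MISS  vc=[32]
2: 0x145 (blk 40, set 0) → MISS  vc=[32, 16]
3: 0x142 (blk 40, set 0) → L1-HIT  vc=[32, 16]
4: 0x82 (blk 16, set 0) → VC-HIT  vc=[32, 40]
5: 0x82 (blk 16, set 0) → L1-HIT  vc=[32, 40]
6: 0x87 (blk 16, set 0) → L1-HIT  vc=[32, 40]
7: 0x86 (blk 16, set 0) → L1-HIT  vc=[32, 40]
8: 0x83 (blk 16, set 0) → L1-HIT  vc=[32, 40]
9: 0x57 (blk 10, set 2) → MISS  vc=[32, 40]
10: 0x94 (blk 18, set 2) → MISS  vc=[32, 40, 10]
11: 0x52 (blk 10, set 2) → VC-HIT  vc=[32, 40, 18]

MISSES = 5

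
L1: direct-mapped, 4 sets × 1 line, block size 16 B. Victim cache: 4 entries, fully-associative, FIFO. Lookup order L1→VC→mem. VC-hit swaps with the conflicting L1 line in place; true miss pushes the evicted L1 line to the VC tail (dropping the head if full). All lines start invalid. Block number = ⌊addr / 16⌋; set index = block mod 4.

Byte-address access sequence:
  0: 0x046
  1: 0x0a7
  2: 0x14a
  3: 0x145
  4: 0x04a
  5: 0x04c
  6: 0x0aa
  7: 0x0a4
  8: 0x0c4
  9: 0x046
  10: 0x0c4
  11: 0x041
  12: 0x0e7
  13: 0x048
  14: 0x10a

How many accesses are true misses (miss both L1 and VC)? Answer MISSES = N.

MISSES = 6

  [0] addr=0x46 blk=4 s=0: MISS | VC []
  [1] addr=0xa7 blk=10 s=2: MISS | VC []
  [2] addr=0x14a blk=20 s=0: MISS | VC [4]
  [3] addr=0x145 blk=20 s=0: L1-HIT | VC [4]
  [4] addr=0x4a blk=4 s=0: VC-HIT | VC [20]
  [5] addr=0x4c blk=4 s=0: L1-HIT | VC [20]
  [6] addr=0xaa blk=10 s=2: L1-HIT | VC [20]
  [7] addr=0xa4 blk=10 s=2: L1-HIT | VC [20]
  [8] addr=0xc4 blk=12 s=0: MISS | VC [20, 4]
  [9] addr=0x46 blk=4 s=0: VC-HIT | VC [20, 12]
  [10] addr=0xc4 blk=12 s=0: VC-HIT | VC [20, 4]
  [11] addr=0x41 blk=4 s=0: VC-HIT | VC [20, 12]
  [12] addr=0xe7 blk=14 s=2: MISS | VC [20, 12, 10]
  [13] addr=0x48 blk=4 s=0: L1-HIT | VC [20, 12, 10]
  [14] addr=0x10a blk=16 s=0: MISS | VC [20, 12, 10, 4]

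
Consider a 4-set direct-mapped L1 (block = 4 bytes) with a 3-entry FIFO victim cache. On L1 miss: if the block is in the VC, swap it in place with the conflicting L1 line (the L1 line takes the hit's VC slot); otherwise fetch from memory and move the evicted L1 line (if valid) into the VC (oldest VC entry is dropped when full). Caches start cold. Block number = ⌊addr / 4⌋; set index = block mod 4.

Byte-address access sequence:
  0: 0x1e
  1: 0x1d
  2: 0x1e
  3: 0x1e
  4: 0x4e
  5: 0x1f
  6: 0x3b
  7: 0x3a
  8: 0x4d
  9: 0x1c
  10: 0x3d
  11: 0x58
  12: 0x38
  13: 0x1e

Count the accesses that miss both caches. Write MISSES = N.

0: 0x1e (blk 7, set 3) → MISS  vc=[]
1: 0x1d (blk 7, set 3) → L1-HIT  vc=[]
2: 0x1e (blk 7, set 3) → L1-HIT  vc=[]
3: 0x1e (blk 7, set 3) → L1-HIT  vc=[]
4: 0x4e (blk 19, set 3) → MISS  vc=[7]
5: 0x1f (blk 7, set 3) → VC-HIT  vc=[19]
6: 0x3b (blk 14, set 2) → MISS  vc=[19]
7: 0x3a (blk 14, set 2) → L1-HIT  vc=[19]
8: 0x4d (blk 19, set 3) → VC-HIT  vc=[7]
9: 0x1c (blk 7, set 3) → VC-HIT  vc=[19]
10: 0x3d (blk 15, set 3) → MISS  vc=[19, 7]
11: 0x58 (blk 22, set 2) → MISS  vc=[19, 7, 14]
12: 0x38 (blk 14, set 2) → VC-HIT  vc=[19, 7, 22]
13: 0x1e (blk 7, set 3) → VC-HIT  vc=[19, 15, 22]

MISSES = 5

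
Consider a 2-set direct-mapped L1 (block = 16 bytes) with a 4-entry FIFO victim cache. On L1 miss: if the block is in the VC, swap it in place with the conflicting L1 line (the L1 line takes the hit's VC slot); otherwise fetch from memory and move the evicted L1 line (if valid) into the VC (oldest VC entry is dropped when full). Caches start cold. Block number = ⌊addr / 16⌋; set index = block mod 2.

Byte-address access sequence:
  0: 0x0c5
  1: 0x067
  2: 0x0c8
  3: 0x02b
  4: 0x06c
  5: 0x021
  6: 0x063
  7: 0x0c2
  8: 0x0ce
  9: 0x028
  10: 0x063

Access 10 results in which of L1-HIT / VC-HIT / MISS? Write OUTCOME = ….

OUTCOME = VC-HIT

0: 0xc5 (blk 12, set 0) → MISS  vc=[]
1: 0x67 (blk 6, set 0) → MISS  vc=[12]
2: 0xc8 (blk 12, set 0) → VC-HIT  vc=[6]
3: 0x2b (blk 2, set 0) → MISS  vc=[6, 12]
4: 0x6c (blk 6, set 0) → VC-HIT  vc=[2, 12]
5: 0x21 (blk 2, set 0) → VC-HIT  vc=[6, 12]
6: 0x63 (blk 6, set 0) → VC-HIT  vc=[2, 12]
7: 0xc2 (blk 12, set 0) → VC-HIT  vc=[2, 6]
8: 0xce (blk 12, set 0) → L1-HIT  vc=[2, 6]
9: 0x28 (blk 2, set 0) → VC-HIT  vc=[12, 6]
10: 0x63 (blk 6, set 0) → VC-HIT  vc=[12, 2]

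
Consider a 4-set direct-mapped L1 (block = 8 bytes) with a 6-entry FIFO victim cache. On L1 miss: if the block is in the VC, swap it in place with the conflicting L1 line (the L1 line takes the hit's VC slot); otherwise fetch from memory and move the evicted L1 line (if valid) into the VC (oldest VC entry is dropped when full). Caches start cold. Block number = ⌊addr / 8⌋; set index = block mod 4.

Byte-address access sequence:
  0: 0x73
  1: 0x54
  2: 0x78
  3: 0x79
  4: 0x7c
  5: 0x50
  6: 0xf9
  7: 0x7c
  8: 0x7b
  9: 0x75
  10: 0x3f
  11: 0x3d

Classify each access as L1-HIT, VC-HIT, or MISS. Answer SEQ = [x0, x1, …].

SEQ = [MISS, MISS, MISS, L1-HIT, L1-HIT, L1-HIT, MISS, VC-HIT, L1-HIT, VC-HIT, MISS, L1-HIT]

0: 0x73 (blk 14, set 2) → MISS  vc=[]
1: 0x54 (blk 10, set 2) → MISS  vc=[14]
2: 0x78 (blk 15, set 3) → MISS  vc=[14]
3: 0x79 (blk 15, set 3) → L1-HIT  vc=[14]
4: 0x7c (blk 15, set 3) → L1-HIT  vc=[14]
5: 0x50 (blk 10, set 2) → L1-HIT  vc=[14]
6: 0xf9 (blk 31, set 3) → MISS  vc=[14, 15]
7: 0x7c (blk 15, set 3) → VC-HIT  vc=[14, 31]
8: 0x7b (blk 15, set 3) → L1-HIT  vc=[14, 31]
9: 0x75 (blk 14, set 2) → VC-HIT  vc=[10, 31]
10: 0x3f (blk 7, set 3) → MISS  vc=[10, 31, 15]
11: 0x3d (blk 7, set 3) → L1-HIT  vc=[10, 31, 15]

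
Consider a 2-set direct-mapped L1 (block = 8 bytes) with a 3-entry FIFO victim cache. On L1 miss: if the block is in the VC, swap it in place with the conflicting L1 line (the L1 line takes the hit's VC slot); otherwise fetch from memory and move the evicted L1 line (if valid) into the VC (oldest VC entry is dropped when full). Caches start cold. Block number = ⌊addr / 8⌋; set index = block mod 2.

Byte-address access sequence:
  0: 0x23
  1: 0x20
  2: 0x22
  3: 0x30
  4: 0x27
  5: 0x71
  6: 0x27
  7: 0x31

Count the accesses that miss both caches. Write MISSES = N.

#0 0x23→b4/s0 MISS; vc=[]
#1 0x20→b4/s0 L1-HIT; vc=[]
#2 0x22→b4/s0 L1-HIT; vc=[]
#3 0x30→b6/s0 MISS; vc=[4]
#4 0x27→b4/s0 VC-HIT; vc=[6]
#5 0x71→b14/s0 MISS; vc=[6,4]
#6 0x27→b4/s0 VC-HIT; vc=[6,14]
#7 0x31→b6/s0 VC-HIT; vc=[4,14]

MISSES = 3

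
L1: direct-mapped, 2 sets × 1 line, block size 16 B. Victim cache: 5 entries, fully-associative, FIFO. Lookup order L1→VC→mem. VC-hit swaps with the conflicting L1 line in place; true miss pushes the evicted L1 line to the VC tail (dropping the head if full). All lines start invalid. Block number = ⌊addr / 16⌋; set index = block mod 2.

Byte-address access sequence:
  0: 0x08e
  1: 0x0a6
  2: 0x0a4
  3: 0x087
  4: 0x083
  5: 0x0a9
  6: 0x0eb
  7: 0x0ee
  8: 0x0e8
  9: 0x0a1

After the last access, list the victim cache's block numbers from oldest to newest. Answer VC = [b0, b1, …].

#0 0x8e→b8/s0 MISS; vc=[]
#1 0xa6→b10/s0 MISS; vc=[8]
#2 0xa4→b10/s0 L1-HIT; vc=[8]
#3 0x87→b8/s0 VC-HIT; vc=[10]
#4 0x83→b8/s0 L1-HIT; vc=[10]
#5 0xa9→b10/s0 VC-HIT; vc=[8]
#6 0xeb→b14/s0 MISS; vc=[8,10]
#7 0xee→b14/s0 L1-HIT; vc=[8,10]
#8 0xe8→b14/s0 L1-HIT; vc=[8,10]
#9 0xa1→b10/s0 VC-HIT; vc=[8,14]

VC = [8, 14]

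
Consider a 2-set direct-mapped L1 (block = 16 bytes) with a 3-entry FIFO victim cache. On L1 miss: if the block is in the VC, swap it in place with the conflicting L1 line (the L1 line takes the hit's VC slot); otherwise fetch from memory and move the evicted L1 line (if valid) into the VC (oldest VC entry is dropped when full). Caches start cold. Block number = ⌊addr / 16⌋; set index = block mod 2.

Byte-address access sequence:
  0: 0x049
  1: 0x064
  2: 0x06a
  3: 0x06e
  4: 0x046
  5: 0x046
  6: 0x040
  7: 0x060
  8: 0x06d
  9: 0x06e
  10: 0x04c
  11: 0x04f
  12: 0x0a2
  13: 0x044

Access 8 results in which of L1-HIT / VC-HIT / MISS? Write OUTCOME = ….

0: 0x49 (blk 4, set 0) → MISS  vc=[]
1: 0x64 (blk 6, set 0) → MISS  vc=[4]
2: 0x6a (blk 6, set 0) → L1-HIT  vc=[4]
3: 0x6e (blk 6, set 0) → L1-HIT  vc=[4]
4: 0x46 (blk 4, set 0) → VC-HIT  vc=[6]
5: 0x46 (blk 4, set 0) → L1-HIT  vc=[6]
6: 0x40 (blk 4, set 0) → L1-HIT  vc=[6]
7: 0x60 (blk 6, set 0) → VC-HIT  vc=[4]
8: 0x6d (blk 6, set 0) → L1-HIT  vc=[4]
9: 0x6e (blk 6, set 0) → L1-HIT  vc=[4]
10: 0x4c (blk 4, set 0) → VC-HIT  vc=[6]
11: 0x4f (blk 4, set 0) → L1-HIT  vc=[6]
12: 0xa2 (blk 10, set 0) → MISS  vc=[6, 4]
13: 0x44 (blk 4, set 0) → VC-HIT  vc=[6, 10]

OUTCOME = L1-HIT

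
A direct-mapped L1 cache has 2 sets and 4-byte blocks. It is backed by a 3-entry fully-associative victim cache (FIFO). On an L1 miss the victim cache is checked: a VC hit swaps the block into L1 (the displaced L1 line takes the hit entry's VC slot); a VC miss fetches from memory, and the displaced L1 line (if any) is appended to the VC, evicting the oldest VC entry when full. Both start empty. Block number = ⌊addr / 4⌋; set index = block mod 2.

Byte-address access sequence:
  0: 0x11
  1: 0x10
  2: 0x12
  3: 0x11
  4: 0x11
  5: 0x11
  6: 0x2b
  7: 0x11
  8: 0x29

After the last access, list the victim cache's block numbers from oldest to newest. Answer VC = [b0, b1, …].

VC = [4]

  [0] addr=0x11 blk=4 s=0: MISS | VC []
  [1] addr=0x10 blk=4 s=0: L1-HIT | VC []
  [2] addr=0x12 blk=4 s=0: L1-HIT | VC []
  [3] addr=0x11 blk=4 s=0: L1-HIT | VC []
  [4] addr=0x11 blk=4 s=0: L1-HIT | VC []
  [5] addr=0x11 blk=4 s=0: L1-HIT | VC []
  [6] addr=0x2b blk=10 s=0: MISS | VC [4]
  [7] addr=0x11 blk=4 s=0: VC-HIT | VC [10]
  [8] addr=0x29 blk=10 s=0: VC-HIT | VC [4]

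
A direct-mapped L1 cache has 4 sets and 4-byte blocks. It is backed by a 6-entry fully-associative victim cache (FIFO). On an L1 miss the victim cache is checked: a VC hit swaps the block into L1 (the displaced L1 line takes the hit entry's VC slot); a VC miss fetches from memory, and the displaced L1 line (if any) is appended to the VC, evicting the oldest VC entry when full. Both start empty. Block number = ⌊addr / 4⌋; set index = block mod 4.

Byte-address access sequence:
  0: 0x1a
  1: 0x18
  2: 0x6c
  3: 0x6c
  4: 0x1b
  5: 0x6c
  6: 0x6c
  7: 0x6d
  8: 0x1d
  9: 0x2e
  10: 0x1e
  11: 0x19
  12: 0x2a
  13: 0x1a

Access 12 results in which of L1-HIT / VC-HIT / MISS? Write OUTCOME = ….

0: 0x1a (blk 6, set 2) → MISS  vc=[]
1: 0x18 (blk 6, set 2) → L1-HIT  vc=[]
2: 0x6c (blk 27, set 3) → MISS  vc=[]
3: 0x6c (blk 27, set 3) → L1-HIT  vc=[]
4: 0x1b (blk 6, set 2) → L1-HIT  vc=[]
5: 0x6c (blk 27, set 3) → L1-HIT  vc=[]
6: 0x6c (blk 27, set 3) → L1-HIT  vc=[]
7: 0x6d (blk 27, set 3) → L1-HIT  vc=[]
8: 0x1d (blk 7, set 3) → MISS  vc=[27]
9: 0x2e (blk 11, set 3) → MISS  vc=[27, 7]
10: 0x1e (blk 7, set 3) → VC-HIT  vc=[27, 11]
11: 0x19 (blk 6, set 2) → L1-HIT  vc=[27, 11]
12: 0x2a (blk 10, set 2) → MISS  vc=[27, 11, 6]
13: 0x1a (blk 6, set 2) → VC-HIT  vc=[27, 11, 10]

OUTCOME = MISS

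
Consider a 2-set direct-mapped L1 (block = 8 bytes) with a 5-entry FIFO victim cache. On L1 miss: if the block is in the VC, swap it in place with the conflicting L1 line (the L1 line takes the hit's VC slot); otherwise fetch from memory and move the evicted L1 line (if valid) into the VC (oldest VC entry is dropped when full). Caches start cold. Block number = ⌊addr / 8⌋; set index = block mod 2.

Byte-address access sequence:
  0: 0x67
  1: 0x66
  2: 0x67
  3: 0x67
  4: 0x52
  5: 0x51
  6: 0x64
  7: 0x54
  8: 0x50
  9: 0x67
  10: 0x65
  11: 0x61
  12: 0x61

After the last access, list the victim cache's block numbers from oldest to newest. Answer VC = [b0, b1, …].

VC = [10]

#0 0x67→b12/s0 MISS; vc=[]
#1 0x66→b12/s0 L1-HIT; vc=[]
#2 0x67→b12/s0 L1-HIT; vc=[]
#3 0x67→b12/s0 L1-HIT; vc=[]
#4 0x52→b10/s0 MISS; vc=[12]
#5 0x51→b10/s0 L1-HIT; vc=[12]
#6 0x64→b12/s0 VC-HIT; vc=[10]
#7 0x54→b10/s0 VC-HIT; vc=[12]
#8 0x50→b10/s0 L1-HIT; vc=[12]
#9 0x67→b12/s0 VC-HIT; vc=[10]
#10 0x65→b12/s0 L1-HIT; vc=[10]
#11 0x61→b12/s0 L1-HIT; vc=[10]
#12 0x61→b12/s0 L1-HIT; vc=[10]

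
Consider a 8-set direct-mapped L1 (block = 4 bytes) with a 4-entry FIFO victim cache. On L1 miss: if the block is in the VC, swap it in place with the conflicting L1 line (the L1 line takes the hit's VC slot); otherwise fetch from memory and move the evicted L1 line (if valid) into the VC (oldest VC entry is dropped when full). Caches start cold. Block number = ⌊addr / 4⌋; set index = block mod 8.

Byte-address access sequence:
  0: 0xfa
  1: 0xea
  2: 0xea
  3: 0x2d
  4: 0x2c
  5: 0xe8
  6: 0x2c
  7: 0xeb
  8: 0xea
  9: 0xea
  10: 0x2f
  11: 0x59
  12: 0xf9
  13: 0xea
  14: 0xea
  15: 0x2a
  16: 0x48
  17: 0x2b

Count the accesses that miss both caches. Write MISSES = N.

#0 0xfa→b62/s6 MISS; vc=[]
#1 0xea→b58/s2 MISS; vc=[]
#2 0xea→b58/s2 L1-HIT; vc=[]
#3 0x2d→b11/s3 MISS; vc=[]
#4 0x2c→b11/s3 L1-HIT; vc=[]
#5 0xe8→b58/s2 L1-HIT; vc=[]
#6 0x2c→b11/s3 L1-HIT; vc=[]
#7 0xeb→b58/s2 L1-HIT; vc=[]
#8 0xea→b58/s2 L1-HIT; vc=[]
#9 0xea→b58/s2 L1-HIT; vc=[]
#10 0x2f→b11/s3 L1-HIT; vc=[]
#11 0x59→b22/s6 MISS; vc=[62]
#12 0xf9→b62/s6 VC-HIT; vc=[22]
#13 0xea→b58/s2 L1-HIT; vc=[22]
#14 0xea→b58/s2 L1-HIT; vc=[22]
#15 0x2a→b10/s2 MISS; vc=[22,58]
#16 0x48→b18/s2 MISS; vc=[22,58,10]
#17 0x2b→b10/s2 VC-HIT; vc=[22,58,18]

MISSES = 6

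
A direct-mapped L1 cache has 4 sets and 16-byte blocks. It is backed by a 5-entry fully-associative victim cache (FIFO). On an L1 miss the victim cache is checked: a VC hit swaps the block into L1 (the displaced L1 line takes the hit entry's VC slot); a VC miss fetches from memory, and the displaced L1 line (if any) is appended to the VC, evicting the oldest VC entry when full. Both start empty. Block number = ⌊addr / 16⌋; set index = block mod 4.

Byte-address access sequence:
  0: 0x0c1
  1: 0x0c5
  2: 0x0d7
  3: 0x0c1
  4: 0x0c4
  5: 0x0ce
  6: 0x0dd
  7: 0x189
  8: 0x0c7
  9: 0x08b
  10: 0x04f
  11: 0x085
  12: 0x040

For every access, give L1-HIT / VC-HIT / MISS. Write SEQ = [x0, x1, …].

SEQ = [MISS, L1-HIT, MISS, L1-HIT, L1-HIT, L1-HIT, L1-HIT, MISS, VC-HIT, MISS, MISS, VC-HIT, VC-HIT]

#0 0xc1→b12/s0 MISS; vc=[]
#1 0xc5→b12/s0 L1-HIT; vc=[]
#2 0xd7→b13/s1 MISS; vc=[]
#3 0xc1→b12/s0 L1-HIT; vc=[]
#4 0xc4→b12/s0 L1-HIT; vc=[]
#5 0xce→b12/s0 L1-HIT; vc=[]
#6 0xdd→b13/s1 L1-HIT; vc=[]
#7 0x189→b24/s0 MISS; vc=[12]
#8 0xc7→b12/s0 VC-HIT; vc=[24]
#9 0x8b→b8/s0 MISS; vc=[24,12]
#10 0x4f→b4/s0 MISS; vc=[24,12,8]
#11 0x85→b8/s0 VC-HIT; vc=[24,12,4]
#12 0x40→b4/s0 VC-HIT; vc=[24,12,8]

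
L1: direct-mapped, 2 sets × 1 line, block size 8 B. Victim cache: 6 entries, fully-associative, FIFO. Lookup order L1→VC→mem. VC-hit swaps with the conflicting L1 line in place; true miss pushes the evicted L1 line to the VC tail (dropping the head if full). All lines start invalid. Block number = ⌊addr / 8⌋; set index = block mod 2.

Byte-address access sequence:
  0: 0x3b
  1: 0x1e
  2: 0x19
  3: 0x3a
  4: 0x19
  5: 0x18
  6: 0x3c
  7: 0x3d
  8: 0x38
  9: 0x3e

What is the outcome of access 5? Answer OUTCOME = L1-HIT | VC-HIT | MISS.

OUTCOME = L1-HIT

  [0] addr=0x3b blk=7 s=1: MISS | VC []
  [1] addr=0x1e blk=3 s=1: MISS | VC [7]
  [2] addr=0x19 blk=3 s=1: L1-HIT | VC [7]
  [3] addr=0x3a blk=7 s=1: VC-HIT | VC [3]
  [4] addr=0x19 blk=3 s=1: VC-HIT | VC [7]
  [5] addr=0x18 blk=3 s=1: L1-HIT | VC [7]
  [6] addr=0x3c blk=7 s=1: VC-HIT | VC [3]
  [7] addr=0x3d blk=7 s=1: L1-HIT | VC [3]
  [8] addr=0x38 blk=7 s=1: L1-HIT | VC [3]
  [9] addr=0x3e blk=7 s=1: L1-HIT | VC [3]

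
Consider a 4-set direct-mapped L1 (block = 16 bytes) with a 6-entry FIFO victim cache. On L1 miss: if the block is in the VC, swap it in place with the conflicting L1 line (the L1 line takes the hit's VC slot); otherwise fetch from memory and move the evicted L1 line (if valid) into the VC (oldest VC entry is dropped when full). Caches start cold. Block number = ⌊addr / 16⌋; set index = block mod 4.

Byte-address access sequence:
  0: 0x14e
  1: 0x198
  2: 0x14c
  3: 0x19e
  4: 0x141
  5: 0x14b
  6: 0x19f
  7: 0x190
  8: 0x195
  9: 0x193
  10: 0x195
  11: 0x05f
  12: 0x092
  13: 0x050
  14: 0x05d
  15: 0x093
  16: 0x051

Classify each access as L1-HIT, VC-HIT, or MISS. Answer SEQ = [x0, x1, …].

#0 0x14e→b20/s0 MISS; vc=[]
#1 0x198→b25/s1 MISS; vc=[]
#2 0x14c→b20/s0 L1-HIT; vc=[]
#3 0x19e→b25/s1 L1-HIT; vc=[]
#4 0x141→b20/s0 L1-HIT; vc=[]
#5 0x14b→b20/s0 L1-HIT; vc=[]
#6 0x19f→b25/s1 L1-HIT; vc=[]
#7 0x190→b25/s1 L1-HIT; vc=[]
#8 0x195→b25/s1 L1-HIT; vc=[]
#9 0x193→b25/s1 L1-HIT; vc=[]
#10 0x195→b25/s1 L1-HIT; vc=[]
#11 0x5f→b5/s1 MISS; vc=[25]
#12 0x92→b9/s1 MISS; vc=[25,5]
#13 0x50→b5/s1 VC-HIT; vc=[25,9]
#14 0x5d→b5/s1 L1-HIT; vc=[25,9]
#15 0x93→b9/s1 VC-HIT; vc=[25,5]
#16 0x51→b5/s1 VC-HIT; vc=[25,9]

SEQ = [MISS, MISS, L1-HIT, L1-HIT, L1-HIT, L1-HIT, L1-HIT, L1-HIT, L1-HIT, L1-HIT, L1-HIT, MISS, MISS, VC-HIT, L1-HIT, VC-HIT, VC-HIT]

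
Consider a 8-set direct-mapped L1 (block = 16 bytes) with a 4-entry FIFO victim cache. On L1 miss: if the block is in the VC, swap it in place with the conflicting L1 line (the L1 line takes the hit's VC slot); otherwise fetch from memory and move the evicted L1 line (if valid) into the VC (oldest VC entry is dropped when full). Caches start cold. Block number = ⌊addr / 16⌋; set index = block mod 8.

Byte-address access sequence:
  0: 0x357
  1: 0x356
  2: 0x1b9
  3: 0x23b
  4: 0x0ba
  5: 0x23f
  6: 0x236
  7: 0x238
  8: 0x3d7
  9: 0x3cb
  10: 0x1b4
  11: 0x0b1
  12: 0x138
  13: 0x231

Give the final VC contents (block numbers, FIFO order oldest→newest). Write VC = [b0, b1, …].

VC = [19, 27, 53, 11]

  [0] addr=0x357 blk=53 s=5: MISS | VC []
  [1] addr=0x356 blk=53 s=5: L1-HIT | VC []
  [2] addr=0x1b9 blk=27 s=3: MISS | VC []
  [3] addr=0x23b blk=35 s=3: MISS | VC [27]
  [4] addr=0xba blk=11 s=3: MISS | VC [27, 35]
  [5] addr=0x23f blk=35 s=3: VC-HIT | VC [27, 11]
  [6] addr=0x236 blk=35 s=3: L1-HIT | VC [27, 11]
  [7] addr=0x238 blk=35 s=3: L1-HIT | VC [27, 11]
  [8] addr=0x3d7 blk=61 s=5: MISS | VC [27, 11, 53]
  [9] addr=0x3cb blk=60 s=4: MISS | VC [27, 11, 53]
  [10] addr=0x1b4 blk=27 s=3: VC-HIT | VC [35, 11, 53]
  [11] addr=0xb1 blk=11 s=3: VC-HIT | VC [35, 27, 53]
  [12] addr=0x138 blk=19 s=3: MISS | VC [35, 27, 53, 11]
  [13] addr=0x231 blk=35 s=3: VC-HIT | VC [19, 27, 53, 11]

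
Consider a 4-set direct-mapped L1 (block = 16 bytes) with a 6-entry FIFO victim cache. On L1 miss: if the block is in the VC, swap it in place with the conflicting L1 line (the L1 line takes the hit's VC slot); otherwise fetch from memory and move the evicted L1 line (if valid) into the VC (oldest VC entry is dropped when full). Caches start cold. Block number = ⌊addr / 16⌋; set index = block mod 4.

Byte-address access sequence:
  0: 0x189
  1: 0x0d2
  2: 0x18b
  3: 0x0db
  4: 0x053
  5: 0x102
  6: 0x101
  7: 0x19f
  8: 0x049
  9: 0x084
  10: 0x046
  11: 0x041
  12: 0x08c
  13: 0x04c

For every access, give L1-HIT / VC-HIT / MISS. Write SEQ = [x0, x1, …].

SEQ = [MISS, MISS, L1-HIT, L1-HIT, MISS, MISS, L1-HIT, MISS, MISS, MISS, VC-HIT, L1-HIT, VC-HIT, VC-HIT]

0: 0x189 (blk 24, set 0) → MISS  vc=[]
1: 0xd2 (blk 13, set 1) → MISS  vc=[]
2: 0x18b (blk 24, set 0) → L1-HIT  vc=[]
3: 0xdb (blk 13, set 1) → L1-HIT  vc=[]
4: 0x53 (blk 5, set 1) → MISS  vc=[13]
5: 0x102 (blk 16, set 0) → MISS  vc=[13, 24]
6: 0x101 (blk 16, set 0) → L1-HIT  vc=[13, 24]
7: 0x19f (blk 25, set 1) → MISS  vc=[13, 24, 5]
8: 0x49 (blk 4, set 0) → MISS  vc=[13, 24, 5, 16]
9: 0x84 (blk 8, set 0) → MISS  vc=[13, 24, 5, 16, 4]
10: 0x46 (blk 4, set 0) → VC-HIT  vc=[13, 24, 5, 16, 8]
11: 0x41 (blk 4, set 0) → L1-HIT  vc=[13, 24, 5, 16, 8]
12: 0x8c (blk 8, set 0) → VC-HIT  vc=[13, 24, 5, 16, 4]
13: 0x4c (blk 4, set 0) → VC-HIT  vc=[13, 24, 5, 16, 8]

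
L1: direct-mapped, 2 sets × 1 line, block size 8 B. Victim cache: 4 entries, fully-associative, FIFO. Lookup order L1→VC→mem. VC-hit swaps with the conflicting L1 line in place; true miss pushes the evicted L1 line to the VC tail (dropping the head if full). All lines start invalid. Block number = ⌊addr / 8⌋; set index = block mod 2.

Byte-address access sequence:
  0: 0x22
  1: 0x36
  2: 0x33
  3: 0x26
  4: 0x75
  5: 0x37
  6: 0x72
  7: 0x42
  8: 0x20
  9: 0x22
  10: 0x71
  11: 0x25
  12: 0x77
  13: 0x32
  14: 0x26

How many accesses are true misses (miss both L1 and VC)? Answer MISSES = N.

0: 0x22 (blk 4, set 0) → MISS  vc=[]
1: 0x36 (blk 6, set 0) → MISS  vc=[4]
2: 0x33 (blk 6, set 0) → L1-HIT  vc=[4]
3: 0x26 (blk 4, set 0) → VC-HIT  vc=[6]
4: 0x75 (blk 14, set 0) → MISS  vc=[6, 4]
5: 0x37 (blk 6, set 0) → VC-HIT  vc=[14, 4]
6: 0x72 (blk 14, set 0) → VC-HIT  vc=[6, 4]
7: 0x42 (blk 8, set 0) → MISS  vc=[6, 4, 14]
8: 0x20 (blk 4, set 0) → VC-HIT  vc=[6, 8, 14]
9: 0x22 (blk 4, set 0) → L1-HIT  vc=[6, 8, 14]
10: 0x71 (blk 14, set 0) → VC-HIT  vc=[6, 8, 4]
11: 0x25 (blk 4, set 0) → VC-HIT  vc=[6, 8, 14]
12: 0x77 (blk 14, set 0) → VC-HIT  vc=[6, 8, 4]
13: 0x32 (blk 6, set 0) → VC-HIT  vc=[14, 8, 4]
14: 0x26 (blk 4, set 0) → VC-HIT  vc=[14, 8, 6]

MISSES = 4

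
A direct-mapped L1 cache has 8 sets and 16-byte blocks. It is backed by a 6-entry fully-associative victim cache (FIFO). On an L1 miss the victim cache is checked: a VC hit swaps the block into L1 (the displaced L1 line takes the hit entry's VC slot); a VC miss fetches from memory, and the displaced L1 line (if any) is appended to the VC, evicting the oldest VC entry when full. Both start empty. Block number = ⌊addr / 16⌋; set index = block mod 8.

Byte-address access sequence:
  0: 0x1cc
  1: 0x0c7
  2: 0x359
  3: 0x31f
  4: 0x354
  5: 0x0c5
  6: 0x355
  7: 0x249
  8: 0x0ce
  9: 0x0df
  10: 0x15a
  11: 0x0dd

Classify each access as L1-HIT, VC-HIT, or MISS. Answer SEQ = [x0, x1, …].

SEQ = [MISS, MISS, MISS, MISS, L1-HIT, L1-HIT, L1-HIT, MISS, VC-HIT, MISS, MISS, VC-HIT]

#0 0x1cc→b28/s4 MISS; vc=[]
#1 0xc7→b12/s4 MISS; vc=[28]
#2 0x359→b53/s5 MISS; vc=[28]
#3 0x31f→b49/s1 MISS; vc=[28]
#4 0x354→b53/s5 L1-HIT; vc=[28]
#5 0xc5→b12/s4 L1-HIT; vc=[28]
#6 0x355→b53/s5 L1-HIT; vc=[28]
#7 0x249→b36/s4 MISS; vc=[28,12]
#8 0xce→b12/s4 VC-HIT; vc=[28,36]
#9 0xdf→b13/s5 MISS; vc=[28,36,53]
#10 0x15a→b21/s5 MISS; vc=[28,36,53,13]
#11 0xdd→b13/s5 VC-HIT; vc=[28,36,53,21]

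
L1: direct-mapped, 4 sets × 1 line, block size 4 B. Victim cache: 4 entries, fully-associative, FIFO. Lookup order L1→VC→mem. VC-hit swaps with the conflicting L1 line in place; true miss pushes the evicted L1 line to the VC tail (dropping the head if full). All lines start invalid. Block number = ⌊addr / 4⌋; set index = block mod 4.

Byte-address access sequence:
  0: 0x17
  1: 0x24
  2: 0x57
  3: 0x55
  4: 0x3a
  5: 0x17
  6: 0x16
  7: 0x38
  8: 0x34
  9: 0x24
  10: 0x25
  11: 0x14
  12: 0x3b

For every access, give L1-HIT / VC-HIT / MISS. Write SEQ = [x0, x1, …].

  [0] addr=0x17 blk=5 s=1: MISS | VC []
  [1] addr=0x24 blk=9 s=1: MISS | VC [5]
  [2] addr=0x57 blk=21 s=1: MISS | VC [5, 9]
  [3] addr=0x55 blk=21 s=1: L1-HIT | VC [5, 9]
  [4] addr=0x3a blk=14 s=2: MISS | VC [5, 9]
  [5] addr=0x17 blk=5 s=1: VC-HIT | VC [21, 9]
  [6] addr=0x16 blk=5 s=1: L1-HIT | VC [21, 9]
  [7] addr=0x38 blk=14 s=2: L1-HIT | VC [21, 9]
  [8] addr=0x34 blk=13 s=1: MISS | VC [21, 9, 5]
  [9] addr=0x24 blk=9 s=1: VC-HIT | VC [21, 13, 5]
  [10] addr=0x25 blk=9 s=1: L1-HIT | VC [21, 13, 5]
  [11] addr=0x14 blk=5 s=1: VC-HIT | VC [21, 13, 9]
  [12] addr=0x3b blk=14 s=2: L1-HIT | VC [21, 13, 9]

SEQ = [MISS, MISS, MISS, L1-HIT, MISS, VC-HIT, L1-HIT, L1-HIT, MISS, VC-HIT, L1-HIT, VC-HIT, L1-HIT]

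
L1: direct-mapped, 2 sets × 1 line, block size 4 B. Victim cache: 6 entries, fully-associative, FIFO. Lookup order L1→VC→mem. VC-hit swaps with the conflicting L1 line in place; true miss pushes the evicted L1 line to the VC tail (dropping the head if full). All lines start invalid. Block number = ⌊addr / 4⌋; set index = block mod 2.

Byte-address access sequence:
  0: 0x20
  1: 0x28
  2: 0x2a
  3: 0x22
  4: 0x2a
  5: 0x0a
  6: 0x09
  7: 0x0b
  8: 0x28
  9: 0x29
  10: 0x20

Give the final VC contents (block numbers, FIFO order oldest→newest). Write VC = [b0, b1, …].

  [0] addr=0x20 blk=8 s=0: MISS | VC []
  [1] addr=0x28 blk=10 s=0: MISS | VC [8]
  [2] addr=0x2a blk=10 s=0: L1-HIT | VC [8]
  [3] addr=0x22 blk=8 s=0: VC-HIT | VC [10]
  [4] addr=0x2a blk=10 s=0: VC-HIT | VC [8]
  [5] addr=0xa blk=2 s=0: MISS | VC [8, 10]
  [6] addr=0x9 blk=2 s=0: L1-HIT | VC [8, 10]
  [7] addr=0xb blk=2 s=0: L1-HIT | VC [8, 10]
  [8] addr=0x28 blk=10 s=0: VC-HIT | VC [8, 2]
  [9] addr=0x29 blk=10 s=0: L1-HIT | VC [8, 2]
  [10] addr=0x20 blk=8 s=0: VC-HIT | VC [10, 2]

VC = [10, 2]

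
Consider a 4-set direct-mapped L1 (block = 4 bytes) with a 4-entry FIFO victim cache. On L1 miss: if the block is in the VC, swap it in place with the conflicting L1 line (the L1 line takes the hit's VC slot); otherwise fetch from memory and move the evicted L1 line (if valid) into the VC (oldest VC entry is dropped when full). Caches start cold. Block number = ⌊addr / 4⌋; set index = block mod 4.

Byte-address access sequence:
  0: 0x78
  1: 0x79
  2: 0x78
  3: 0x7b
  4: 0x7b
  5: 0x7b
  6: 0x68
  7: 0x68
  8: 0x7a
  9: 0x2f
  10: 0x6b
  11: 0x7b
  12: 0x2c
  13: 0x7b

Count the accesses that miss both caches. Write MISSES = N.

MISSES = 3

  [0] addr=0x78 blk=30 s=2: MISS | VC []
  [1] addr=0x79 blk=30 s=2: L1-HIT | VC []
  [2] addr=0x78 blk=30 s=2: L1-HIT | VC []
  [3] addr=0x7b blk=30 s=2: L1-HIT | VC []
  [4] addr=0x7b blk=30 s=2: L1-HIT | VC []
  [5] addr=0x7b blk=30 s=2: L1-HIT | VC []
  [6] addr=0x68 blk=26 s=2: MISS | VC [30]
  [7] addr=0x68 blk=26 s=2: L1-HIT | VC [30]
  [8] addr=0x7a blk=30 s=2: VC-HIT | VC [26]
  [9] addr=0x2f blk=11 s=3: MISS | VC [26]
  [10] addr=0x6b blk=26 s=2: VC-HIT | VC [30]
  [11] addr=0x7b blk=30 s=2: VC-HIT | VC [26]
  [12] addr=0x2c blk=11 s=3: L1-HIT | VC [26]
  [13] addr=0x7b blk=30 s=2: L1-HIT | VC [26]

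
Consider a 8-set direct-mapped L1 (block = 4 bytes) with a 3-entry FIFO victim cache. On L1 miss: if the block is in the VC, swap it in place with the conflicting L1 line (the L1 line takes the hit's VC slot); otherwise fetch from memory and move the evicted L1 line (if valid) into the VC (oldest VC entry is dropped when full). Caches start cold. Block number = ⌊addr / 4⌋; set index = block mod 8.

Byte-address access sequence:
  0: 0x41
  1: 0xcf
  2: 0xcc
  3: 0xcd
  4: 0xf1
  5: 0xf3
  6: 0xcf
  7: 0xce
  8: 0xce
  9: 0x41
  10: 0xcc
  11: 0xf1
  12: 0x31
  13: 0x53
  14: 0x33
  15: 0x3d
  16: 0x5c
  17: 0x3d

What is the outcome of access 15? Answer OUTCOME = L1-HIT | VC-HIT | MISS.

OUTCOME = MISS

  [0] addr=0x41 blk=16 s=0: MISS | VC []
  [1] addr=0xcf blk=51 s=3: MISS | VC []
  [2] addr=0xcc blk=51 s=3: L1-HIT | VC []
  [3] addr=0xcd blk=51 s=3: L1-HIT | VC []
  [4] addr=0xf1 blk=60 s=4: MISS | VC []
  [5] addr=0xf3 blk=60 s=4: L1-HIT | VC []
  [6] addr=0xcf blk=51 s=3: L1-HIT | VC []
  [7] addr=0xce blk=51 s=3: L1-HIT | VC []
  [8] addr=0xce blk=51 s=3: L1-HIT | VC []
  [9] addr=0x41 blk=16 s=0: L1-HIT | VC []
  [10] addr=0xcc blk=51 s=3: L1-HIT | VC []
  [11] addr=0xf1 blk=60 s=4: L1-HIT | VC []
  [12] addr=0x31 blk=12 s=4: MISS | VC [60]
  [13] addr=0x53 blk=20 s=4: MISS | VC [60, 12]
  [14] addr=0x33 blk=12 s=4: VC-HIT | VC [60, 20]
  [15] addr=0x3d blk=15 s=7: MISS | VC [60, 20]
  [16] addr=0x5c blk=23 s=7: MISS | VC [60, 20, 15]
  [17] addr=0x3d blk=15 s=7: VC-HIT | VC [60, 20, 23]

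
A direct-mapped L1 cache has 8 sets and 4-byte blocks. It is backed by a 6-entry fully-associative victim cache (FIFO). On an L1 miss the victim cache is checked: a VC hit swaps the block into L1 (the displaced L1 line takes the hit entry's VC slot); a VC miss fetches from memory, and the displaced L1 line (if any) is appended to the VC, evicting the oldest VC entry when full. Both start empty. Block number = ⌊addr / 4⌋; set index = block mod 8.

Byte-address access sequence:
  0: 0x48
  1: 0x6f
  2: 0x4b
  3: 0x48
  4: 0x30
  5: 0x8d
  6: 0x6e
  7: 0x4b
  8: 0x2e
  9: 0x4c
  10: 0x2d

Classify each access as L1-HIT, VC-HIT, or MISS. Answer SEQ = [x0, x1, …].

0: 0x48 (blk 18, set 2) → MISS  vc=[]
1: 0x6f (blk 27, set 3) → MISS  vc=[]
2: 0x4b (blk 18, set 2) → L1-HIT  vc=[]
3: 0x48 (blk 18, set 2) → L1-HIT  vc=[]
4: 0x30 (blk 12, set 4) → MISS  vc=[]
5: 0x8d (blk 35, set 3) → MISS  vc=[27]
6: 0x6e (blk 27, set 3) → VC-HIT  vc=[35]
7: 0x4b (blk 18, set 2) → L1-HIT  vc=[35]
8: 0x2e (blk 11, set 3) → MISS  vc=[35, 27]
9: 0x4c (blk 19, set 3) → MISS  vc=[35, 27, 11]
10: 0x2d (blk 11, set 3) → VC-HIT  vc=[35, 27, 19]

SEQ = [MISS, MISS, L1-HIT, L1-HIT, MISS, MISS, VC-HIT, L1-HIT, MISS, MISS, VC-HIT]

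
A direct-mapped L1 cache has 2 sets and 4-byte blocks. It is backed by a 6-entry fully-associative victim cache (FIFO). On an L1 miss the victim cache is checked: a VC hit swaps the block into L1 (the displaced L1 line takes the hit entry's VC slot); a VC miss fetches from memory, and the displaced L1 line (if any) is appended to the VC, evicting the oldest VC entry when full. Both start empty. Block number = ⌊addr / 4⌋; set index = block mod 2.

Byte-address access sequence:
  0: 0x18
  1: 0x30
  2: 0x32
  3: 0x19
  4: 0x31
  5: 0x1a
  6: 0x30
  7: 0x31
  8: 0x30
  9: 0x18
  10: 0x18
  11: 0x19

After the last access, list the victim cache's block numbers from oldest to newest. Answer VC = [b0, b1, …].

VC = [12]

#0 0x18→b6/s0 MISS; vc=[]
#1 0x30→b12/s0 MISS; vc=[6]
#2 0x32→b12/s0 L1-HIT; vc=[6]
#3 0x19→b6/s0 VC-HIT; vc=[12]
#4 0x31→b12/s0 VC-HIT; vc=[6]
#5 0x1a→b6/s0 VC-HIT; vc=[12]
#6 0x30→b12/s0 VC-HIT; vc=[6]
#7 0x31→b12/s0 L1-HIT; vc=[6]
#8 0x30→b12/s0 L1-HIT; vc=[6]
#9 0x18→b6/s0 VC-HIT; vc=[12]
#10 0x18→b6/s0 L1-HIT; vc=[12]
#11 0x19→b6/s0 L1-HIT; vc=[12]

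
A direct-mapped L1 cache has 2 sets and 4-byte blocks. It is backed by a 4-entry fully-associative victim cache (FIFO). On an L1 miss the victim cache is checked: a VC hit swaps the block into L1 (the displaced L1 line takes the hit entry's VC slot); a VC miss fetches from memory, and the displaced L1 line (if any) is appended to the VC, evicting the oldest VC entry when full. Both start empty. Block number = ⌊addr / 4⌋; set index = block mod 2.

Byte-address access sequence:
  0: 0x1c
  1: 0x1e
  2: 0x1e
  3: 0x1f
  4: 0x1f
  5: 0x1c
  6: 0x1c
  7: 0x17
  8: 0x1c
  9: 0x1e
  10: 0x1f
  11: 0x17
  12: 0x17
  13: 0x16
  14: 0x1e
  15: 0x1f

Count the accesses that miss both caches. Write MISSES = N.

MISSES = 2

0: 0x1c (blk 7, set 1) → MISS  vc=[]
1: 0x1e (blk 7, set 1) → L1-HIT  vc=[]
2: 0x1e (blk 7, set 1) → L1-HIT  vc=[]
3: 0x1f (blk 7, set 1) → L1-HIT  vc=[]
4: 0x1f (blk 7, set 1) → L1-HIT  vc=[]
5: 0x1c (blk 7, set 1) → L1-HIT  vc=[]
6: 0x1c (blk 7, set 1) → L1-HIT  vc=[]
7: 0x17 (blk 5, set 1) → MISS  vc=[7]
8: 0x1c (blk 7, set 1) → VC-HIT  vc=[5]
9: 0x1e (blk 7, set 1) → L1-HIT  vc=[5]
10: 0x1f (blk 7, set 1) → L1-HIT  vc=[5]
11: 0x17 (blk 5, set 1) → VC-HIT  vc=[7]
12: 0x17 (blk 5, set 1) → L1-HIT  vc=[7]
13: 0x16 (blk 5, set 1) → L1-HIT  vc=[7]
14: 0x1e (blk 7, set 1) → VC-HIT  vc=[5]
15: 0x1f (blk 7, set 1) → L1-HIT  vc=[5]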